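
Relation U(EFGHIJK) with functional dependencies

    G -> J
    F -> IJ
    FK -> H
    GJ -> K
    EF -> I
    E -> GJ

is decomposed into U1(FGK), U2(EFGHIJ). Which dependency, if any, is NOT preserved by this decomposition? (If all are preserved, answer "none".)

Check FK → H: no single fragment contains all of {FHK}, and the restricted closure of {FK} across the fragments never reaches {H}.
G → J is preserved.
F → IJ is preserved.
GJ → K is preserved.
EF → I is preserved.
E → GJ is preserved.

FK -> H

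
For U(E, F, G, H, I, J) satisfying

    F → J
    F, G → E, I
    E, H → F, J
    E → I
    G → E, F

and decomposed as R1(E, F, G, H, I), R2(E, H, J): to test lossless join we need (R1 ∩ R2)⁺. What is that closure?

R1 ∩ R2 = {E, H}.
E, H → F, J applies, adding F, J
E → I applies, adding I
Closure: {E, F, H, I, J}.

E, F, H, I, J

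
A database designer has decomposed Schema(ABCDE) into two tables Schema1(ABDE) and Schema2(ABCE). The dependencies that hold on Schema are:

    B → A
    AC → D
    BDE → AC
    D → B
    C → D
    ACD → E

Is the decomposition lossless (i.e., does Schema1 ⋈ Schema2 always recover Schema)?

No

Common attributes: Schema1 ∩ Schema2 = {ABE}.
No dependency enlarges {ABE}, so (ABE)⁺ = {ABE}.
The closure contains neither all of Schema1 = {ABDE} nor all of Schema2 = {ABCE}, so the common attributes are not a superkey of either fragment. The join is lossy.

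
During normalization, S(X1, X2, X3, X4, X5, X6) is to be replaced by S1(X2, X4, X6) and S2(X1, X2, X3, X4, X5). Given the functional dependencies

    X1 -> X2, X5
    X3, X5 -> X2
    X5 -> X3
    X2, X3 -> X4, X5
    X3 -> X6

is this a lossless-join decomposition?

Common attributes: S1 ∩ S2 = {X2, X4}.
No dependency enlarges {X2, X4}, so (X2, X4)⁺ = {X2, X4}.
The closure contains neither all of S1 = {X2, X4, X6} nor all of S2 = {X1, X2, X3, X4, X5}, so the common attributes are not a superkey of either fragment. The join is lossy.

No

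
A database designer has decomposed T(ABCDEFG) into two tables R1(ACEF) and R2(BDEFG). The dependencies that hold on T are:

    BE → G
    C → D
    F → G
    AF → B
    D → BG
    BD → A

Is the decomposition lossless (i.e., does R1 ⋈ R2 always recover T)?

No

Common attributes: R1 ∩ R2 = {EF}.
Closure of {EF}: F → G applies, adding G. So (EF)⁺ = {EFG}.
The closure contains neither all of R1 = {ACEF} nor all of R2 = {BDEFG}, so the common attributes are not a superkey of either fragment. The join is lossy.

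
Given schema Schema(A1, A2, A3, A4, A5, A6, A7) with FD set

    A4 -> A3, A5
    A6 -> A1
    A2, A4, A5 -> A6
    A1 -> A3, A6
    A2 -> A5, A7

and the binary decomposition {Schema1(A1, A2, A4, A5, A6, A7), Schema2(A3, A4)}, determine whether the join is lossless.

Yes

Common attributes: Schema1 ∩ Schema2 = {A4}.
Closure of {A4}: A4 → A3, A5 applies, adding A3, A5. So (A4)⁺ = {A3, A4, A5}.
This closure contains every attribute of Schema2, so Schema1 ∩ Schema2 → Schema2. The join is lossless.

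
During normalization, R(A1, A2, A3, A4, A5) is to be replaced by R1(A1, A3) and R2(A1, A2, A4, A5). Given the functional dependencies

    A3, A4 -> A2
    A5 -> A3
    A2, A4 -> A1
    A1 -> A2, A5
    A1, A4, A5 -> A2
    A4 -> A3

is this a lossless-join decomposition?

Yes

Common attributes: R1 ∩ R2 = {A1}.
Closure of {A1}: A1 → A2, A5 applies, adding A2, A5; A5 → A3 applies, adding A3. So (A1)⁺ = {A1, A2, A3, A5}.
This closure contains every attribute of R1, so R1 ∩ R2 → R1. The join is lossless.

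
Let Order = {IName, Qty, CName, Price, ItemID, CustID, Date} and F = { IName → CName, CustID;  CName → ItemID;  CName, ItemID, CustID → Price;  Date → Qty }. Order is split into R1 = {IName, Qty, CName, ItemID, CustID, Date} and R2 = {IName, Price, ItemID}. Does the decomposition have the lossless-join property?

Common attributes: R1 ∩ R2 = {IName, ItemID}.
Closure of {IName, ItemID}: IName → CName, CustID applies, adding CName, CustID; CName, ItemID, CustID → Price applies, adding Price. So (IName, ItemID)⁺ = {IName, CName, Price, ItemID, CustID}.
This closure contains every attribute of R2, so R1 ∩ R2 → R2. The join is lossless.

Yes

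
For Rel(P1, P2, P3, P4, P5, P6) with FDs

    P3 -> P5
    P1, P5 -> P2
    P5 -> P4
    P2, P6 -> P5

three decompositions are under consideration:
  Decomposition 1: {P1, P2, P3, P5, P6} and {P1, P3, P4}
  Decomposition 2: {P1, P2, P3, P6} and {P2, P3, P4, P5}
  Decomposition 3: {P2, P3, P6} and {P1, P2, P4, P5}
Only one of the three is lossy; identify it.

Decomposition 3

Decomposition 1: common = {P1, P3}, closure = {P1, P2, P3, P4, P5} → lossless.
Decomposition 2: common = {P2, P3}, closure = {P2, P3, P4, P5} → lossless.
Decomposition 3: common = {P2}, closure = {P2} → lossy.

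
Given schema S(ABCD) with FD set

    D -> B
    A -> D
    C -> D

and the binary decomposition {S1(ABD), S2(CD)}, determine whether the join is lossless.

Common attributes: S1 ∩ S2 = {D}.
Closure of {D}: D → B applies, adding B. So (D)⁺ = {BD}.
The closure contains neither all of S1 = {ABD} nor all of S2 = {CD}, so the common attributes are not a superkey of either fragment. The join is lossy.

No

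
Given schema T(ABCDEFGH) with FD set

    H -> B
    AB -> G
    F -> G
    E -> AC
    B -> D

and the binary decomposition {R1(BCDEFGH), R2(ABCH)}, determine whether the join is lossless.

Common attributes: R1 ∩ R2 = {BCH}.
Closure of {BCH}: B → D applies, adding D. So (BCH)⁺ = {BCDH}.
The closure contains neither all of R1 = {BCDEFGH} nor all of R2 = {ABCH}, so the common attributes are not a superkey of either fragment. The join is lossy.

No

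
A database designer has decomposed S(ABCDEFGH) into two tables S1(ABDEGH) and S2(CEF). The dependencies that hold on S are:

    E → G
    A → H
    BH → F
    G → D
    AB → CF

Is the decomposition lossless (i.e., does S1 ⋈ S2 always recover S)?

No

Common attributes: S1 ∩ S2 = {E}.
Closure of {E}: E → G applies, adding G; G → D applies, adding D. So (E)⁺ = {DEG}.
The closure contains neither all of S1 = {ABDEGH} nor all of S2 = {CEF}, so the common attributes are not a superkey of either fragment. The join is lossy.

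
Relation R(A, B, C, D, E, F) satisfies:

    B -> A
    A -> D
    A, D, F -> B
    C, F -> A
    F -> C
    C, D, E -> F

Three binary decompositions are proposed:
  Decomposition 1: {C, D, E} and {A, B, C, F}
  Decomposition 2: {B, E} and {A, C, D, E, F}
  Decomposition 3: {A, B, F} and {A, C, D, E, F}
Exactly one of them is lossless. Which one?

Decomposition 1: common = {C}, closure = {C} → lossy.
Decomposition 2: common = {E}, closure = {E} → lossy.
Decomposition 3: common = {A, F}, closure = {A, B, C, D, F} → lossless.

Decomposition 3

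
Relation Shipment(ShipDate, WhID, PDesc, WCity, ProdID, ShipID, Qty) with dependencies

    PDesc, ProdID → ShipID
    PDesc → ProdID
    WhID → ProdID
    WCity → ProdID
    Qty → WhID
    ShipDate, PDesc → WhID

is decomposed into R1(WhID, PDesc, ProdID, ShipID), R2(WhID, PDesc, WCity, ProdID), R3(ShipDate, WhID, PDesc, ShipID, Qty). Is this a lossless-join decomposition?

Chase test. Columns are ShipDate, WhID, PDesc, WCity, ProdID, ShipID, Qty; row i has aⱼ where attribute j ∈ Ri, else bᵢⱼ.
Initial tableau (one row per fragment):
  row 1: b11 a2 a3 b14 a5 a6 b17
  row 2: b21 a2 a3 a4 a5 b26 b27
  row 3: a1 a2 a3 b34 b35 a6 a7
Rows 1 and 2 agree on PDesc, ProdID; apply PDesc, ProdID→ShipID and equate their ShipID entries.
Rows 1 and 3 agree on PDesc; apply PDesc→ProdID and equate their ProdID entries.
No row becomes fully distinguished — the join is lossy.

No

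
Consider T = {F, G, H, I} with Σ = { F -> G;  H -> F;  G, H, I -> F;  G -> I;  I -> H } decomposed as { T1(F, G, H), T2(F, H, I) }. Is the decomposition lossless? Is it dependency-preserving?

Lossless test: (F, H)⁺ = {F, G, H, I}, which contains all of one fragment — lossless.
Dependency preservation: G, H, I → F; G → I are not contained in any single fragment, but the restricted closure of each left-hand side across the fragments still reaches the right-hand side; the remaining FDs each lie inside some fragment. All dependencies are preserved.

lossless and dependency-preserving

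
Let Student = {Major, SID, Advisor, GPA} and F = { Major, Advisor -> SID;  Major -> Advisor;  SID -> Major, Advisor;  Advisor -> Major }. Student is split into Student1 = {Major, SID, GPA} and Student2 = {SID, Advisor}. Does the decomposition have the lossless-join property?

Common attributes: Student1 ∩ Student2 = {SID}.
Closure of {SID}: SID → Major, Advisor applies, adding Major, Advisor. So (SID)⁺ = {Major, SID, Advisor}.
This closure contains every attribute of Student2, so Student1 ∩ Student2 → Student2. The join is lossless.

Yes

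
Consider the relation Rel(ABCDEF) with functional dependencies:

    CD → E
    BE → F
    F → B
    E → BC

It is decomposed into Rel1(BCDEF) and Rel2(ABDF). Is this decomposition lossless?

No

Common attributes: Rel1 ∩ Rel2 = {BDF}.
No dependency enlarges {BDF}, so (BDF)⁺ = {BDF}.
The closure contains neither all of Rel1 = {BCDEF} nor all of Rel2 = {ABDF}, so the common attributes are not a superkey of either fragment. The join is lossy.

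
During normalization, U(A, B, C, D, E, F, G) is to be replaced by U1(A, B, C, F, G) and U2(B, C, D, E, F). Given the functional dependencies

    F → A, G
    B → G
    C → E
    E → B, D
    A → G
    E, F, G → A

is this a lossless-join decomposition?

Yes

Common attributes: U1 ∩ U2 = {B, C, F}.
Closure of {B, C, F}: F → A, G applies, adding A, G; C → E applies, adding E; E → B, D applies, adding D. So (B, C, F)⁺ = {A, B, C, D, E, F, G}.
This closure contains every attribute of U1, so U1 ∩ U2 → U1. The join is lossless.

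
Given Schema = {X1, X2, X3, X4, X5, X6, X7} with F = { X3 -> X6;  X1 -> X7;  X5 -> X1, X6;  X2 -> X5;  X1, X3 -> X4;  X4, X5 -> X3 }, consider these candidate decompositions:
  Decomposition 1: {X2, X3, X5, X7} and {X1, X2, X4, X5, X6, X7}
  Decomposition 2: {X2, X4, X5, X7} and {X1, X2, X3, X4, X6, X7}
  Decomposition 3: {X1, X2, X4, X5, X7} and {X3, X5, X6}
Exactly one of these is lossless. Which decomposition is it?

Decomposition 2

Decomposition 1: common = {X2, X5, X7}, closure = {X1, X2, X5, X6, X7} → lossy.
Decomposition 2: common = {X2, X4, X7}, closure = {X1, X2, X3, X4, X5, X6, X7} → lossless.
Decomposition 3: common = {X5}, closure = {X1, X5, X6, X7} → lossy.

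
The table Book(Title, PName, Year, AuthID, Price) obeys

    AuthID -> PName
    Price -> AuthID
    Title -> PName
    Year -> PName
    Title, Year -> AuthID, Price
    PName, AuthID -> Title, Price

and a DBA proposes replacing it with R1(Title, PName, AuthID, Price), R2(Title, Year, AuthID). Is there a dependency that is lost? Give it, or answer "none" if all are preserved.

Year -> PName

Check Year → PName: no single fragment contains all of {PName, Year}, and the restricted closure of {Year} across the fragments never reaches {PName}.
AuthID → PName is preserved.
Price → AuthID is preserved.
Title → PName is preserved.
Title, Year → AuthID, Price is preserved.
PName, AuthID → Title, Price is preserved.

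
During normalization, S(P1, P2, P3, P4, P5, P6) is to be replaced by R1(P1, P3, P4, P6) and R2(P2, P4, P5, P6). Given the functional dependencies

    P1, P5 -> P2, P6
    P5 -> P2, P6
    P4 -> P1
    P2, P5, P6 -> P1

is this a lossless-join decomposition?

No

Common attributes: R1 ∩ R2 = {P4, P6}.
Closure of {P4, P6}: P4 → P1 applies, adding P1. So (P4, P6)⁺ = {P1, P4, P6}.
The closure contains neither all of R1 = {P1, P3, P4, P6} nor all of R2 = {P2, P4, P5, P6}, so the common attributes are not a superkey of either fragment. The join is lossy.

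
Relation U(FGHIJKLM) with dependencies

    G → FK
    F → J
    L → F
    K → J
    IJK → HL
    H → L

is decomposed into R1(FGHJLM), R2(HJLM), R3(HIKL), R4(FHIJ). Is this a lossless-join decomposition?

Chase test. Columns are FGHIJKLM; row i has aⱼ where attribute j ∈ Ri, else bᵢⱼ.
Initial tableau (one row per fragment):
  row 1: a1 a2 a3 b14 a5 b16 a7 a8
  row 2: b21 b22 a3 b24 a5 b26 a7 a8
  row 3: b31 b32 a3 a4 b35 a6 a7 b38
  row 4: a1 b42 a3 a4 a5 b46 b47 b48
Rows 1 and 2 agree on L; apply L→F and equate their F entries.
Rows 1 and 3 agree on L; apply L→F and equate their F entries.
Rows 1 and 4 agree on H; apply H→L and equate their L entries.
Rows 1 and 3 agree on F; apply F→J and equate their J entries.
No row becomes fully distinguished — the join is lossy.

No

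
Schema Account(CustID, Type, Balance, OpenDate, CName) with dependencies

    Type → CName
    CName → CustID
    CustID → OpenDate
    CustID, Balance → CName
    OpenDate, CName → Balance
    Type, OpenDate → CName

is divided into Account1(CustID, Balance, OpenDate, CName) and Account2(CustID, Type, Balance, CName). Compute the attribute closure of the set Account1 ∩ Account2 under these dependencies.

CustID, Balance, OpenDate, CName

Account1 ∩ Account2 = {CustID, Balance, CName}.
CustID → OpenDate applies, adding OpenDate
Closure: {CustID, Balance, OpenDate, CName}.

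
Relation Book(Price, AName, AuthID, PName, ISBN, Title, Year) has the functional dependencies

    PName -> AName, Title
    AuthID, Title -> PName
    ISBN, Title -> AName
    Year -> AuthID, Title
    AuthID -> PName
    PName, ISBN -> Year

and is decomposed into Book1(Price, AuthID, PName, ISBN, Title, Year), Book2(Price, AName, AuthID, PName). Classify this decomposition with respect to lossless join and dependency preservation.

Lossless test: (Price, AuthID, PName)⁺ = {Price, AName, AuthID, PName, Title}, which contains all of one fragment — lossless.
Dependency preservation: the restricted closure of {ISBN, Title} across the fragments never reaches {AName}, so ISBN, Title → AName cannot be enforced without a join — not preserved.

lossless but not dependency-preserving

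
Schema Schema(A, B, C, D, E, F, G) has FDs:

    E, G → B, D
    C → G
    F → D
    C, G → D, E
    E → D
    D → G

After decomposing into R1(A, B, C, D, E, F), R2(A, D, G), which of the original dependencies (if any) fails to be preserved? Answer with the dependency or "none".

none

E, G → B, D: restricted closure across fragments reaches B, D.
C → G: restricted closure across fragments reaches G.
F → D lies within R1.
C, G → D, E: restricted closure across fragments reaches D, E.
E → D lies within R1.
D → G lies within R2.
Every dependency is enforceable on the fragments, so the decomposition is dependency-preserving.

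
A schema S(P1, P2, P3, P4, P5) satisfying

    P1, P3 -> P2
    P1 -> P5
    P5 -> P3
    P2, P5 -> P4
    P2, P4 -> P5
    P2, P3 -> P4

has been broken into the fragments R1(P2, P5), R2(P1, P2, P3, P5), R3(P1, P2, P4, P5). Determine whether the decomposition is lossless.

Chase test. Columns are P1, P2, P3, P4, P5; row i has aⱼ where attribute j ∈ Ri, else bᵢⱼ.
Initial tableau (one row per fragment):
  row 1: b11 a2 b13 b14 a5
  row 2: a1 a2 a3 b24 a5
  row 3: a1 a2 b33 a4 a5
Rows 1 and 2 agree on P5; apply P5→P3 and equate their P3 entries.
Rows 1 and 3 agree on P5; apply P5→P3 and equate their P3 entries.
Rows 1 and 2 agree on P2, P5; apply P2, P5→P4 and equate their P4 entries.
Rows 1 and 3 agree on P2, P5; apply P2, P5→P4 and equate their P4 entries.
Row 2 is now all distinguished symbols — the join is lossless.

Yes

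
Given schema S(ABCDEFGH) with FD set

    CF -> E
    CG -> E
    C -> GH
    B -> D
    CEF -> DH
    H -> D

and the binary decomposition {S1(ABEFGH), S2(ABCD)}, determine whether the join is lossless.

Common attributes: S1 ∩ S2 = {AB}.
Closure of {AB}: B → D applies, adding D. So (AB)⁺ = {ABD}.
The closure contains neither all of S1 = {ABEFGH} nor all of S2 = {ABCD}, so the common attributes are not a superkey of either fragment. The join is lossy.

No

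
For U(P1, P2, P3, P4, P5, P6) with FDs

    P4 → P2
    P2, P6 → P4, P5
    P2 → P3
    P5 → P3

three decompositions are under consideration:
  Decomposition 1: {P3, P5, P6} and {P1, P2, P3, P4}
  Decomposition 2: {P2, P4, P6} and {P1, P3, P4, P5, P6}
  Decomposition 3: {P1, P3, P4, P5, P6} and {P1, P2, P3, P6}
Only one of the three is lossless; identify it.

Decomposition 1: common = {P3}, closure = {P3} → lossy.
Decomposition 2: common = {P4, P6}, closure = {P2, P3, P4, P5, P6} → lossless.
Decomposition 3: common = {P1, P3, P6}, closure = {P1, P3, P6} → lossy.

Decomposition 2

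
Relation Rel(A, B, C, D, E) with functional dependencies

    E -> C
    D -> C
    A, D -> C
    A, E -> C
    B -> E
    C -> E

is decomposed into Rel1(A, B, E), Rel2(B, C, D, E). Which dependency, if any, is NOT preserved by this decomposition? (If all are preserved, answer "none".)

E → C lies within Rel2.
D → C lies within Rel2.
A, D → C: restricted closure across fragments reaches C.
A, E → C: restricted closure across fragments reaches C.
B → E lies within Rel1.
C → E lies within Rel2.
Every dependency is enforceable on the fragments, so the decomposition is dependency-preserving.

none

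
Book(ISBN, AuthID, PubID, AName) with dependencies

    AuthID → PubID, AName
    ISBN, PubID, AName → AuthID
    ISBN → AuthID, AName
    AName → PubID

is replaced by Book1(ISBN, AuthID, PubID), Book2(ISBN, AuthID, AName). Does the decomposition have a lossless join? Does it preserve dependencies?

Lossless test: (ISBN, AuthID)⁺ = {ISBN, AuthID, PubID, AName}, which contains all of one fragment — lossless.
Dependency preservation: the restricted closure of {AName} across the fragments never reaches {PubID}, so AName → PubID cannot be enforced without a join — not preserved.

lossless but not dependency-preserving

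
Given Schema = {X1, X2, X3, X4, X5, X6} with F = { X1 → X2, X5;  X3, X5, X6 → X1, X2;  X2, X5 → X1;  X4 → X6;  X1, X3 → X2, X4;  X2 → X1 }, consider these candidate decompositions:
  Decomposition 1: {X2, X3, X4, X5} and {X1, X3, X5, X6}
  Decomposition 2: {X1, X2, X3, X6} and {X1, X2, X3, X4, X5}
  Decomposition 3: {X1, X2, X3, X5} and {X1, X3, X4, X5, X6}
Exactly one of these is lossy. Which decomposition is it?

Decomposition 1

Decomposition 1: common = {X3, X5}, closure = {X3, X5} → lossy.
Decomposition 2: common = {X1, X2, X3}, closure = {X1, X2, X3, X4, X5, X6} → lossless.
Decomposition 3: common = {X1, X3, X5}, closure = {X1, X2, X3, X4, X5, X6} → lossless.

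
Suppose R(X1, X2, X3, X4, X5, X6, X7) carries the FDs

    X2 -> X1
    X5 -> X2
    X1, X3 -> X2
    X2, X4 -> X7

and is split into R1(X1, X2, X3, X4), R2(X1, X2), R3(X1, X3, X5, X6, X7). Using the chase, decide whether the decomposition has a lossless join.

Chase test. Columns are X1, X2, X3, X4, X5, X6, X7; row i has aⱼ where attribute j ∈ Ri, else bᵢⱼ.
Initial tableau (one row per fragment):
  row 1: a1 a2 a3 a4 b15 b16 b17
  row 2: a1 a2 b23 b24 b25 b26 b27
  row 3: a1 b32 a3 b34 a5 a6 a7
Rows 1 and 3 agree on X1, X3; apply X1, X3→X2 and equate their X2 entries.
No row becomes fully distinguished — the join is lossy.

No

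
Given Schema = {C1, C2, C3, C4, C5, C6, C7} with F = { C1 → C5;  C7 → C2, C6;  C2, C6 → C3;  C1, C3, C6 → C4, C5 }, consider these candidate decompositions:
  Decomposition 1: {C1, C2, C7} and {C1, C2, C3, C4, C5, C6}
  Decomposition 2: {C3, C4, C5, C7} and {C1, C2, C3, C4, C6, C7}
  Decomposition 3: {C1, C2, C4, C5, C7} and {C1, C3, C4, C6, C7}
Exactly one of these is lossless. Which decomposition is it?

Decomposition 3

Decomposition 1: common = {C1, C2}, closure = {C1, C2, C5} → lossy.
Decomposition 2: common = {C3, C4, C7}, closure = {C2, C3, C4, C6, C7} → lossy.
Decomposition 3: common = {C1, C4, C7}, closure = {C1, C2, C3, C4, C5, C6, C7} → lossless.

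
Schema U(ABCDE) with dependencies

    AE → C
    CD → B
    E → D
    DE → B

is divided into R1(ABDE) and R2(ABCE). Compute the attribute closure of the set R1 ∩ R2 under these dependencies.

R1 ∩ R2 = {ABE}.
AE → C applies, adding C
E → D applies, adding D
Closure: {ABCDE}.

ABCDE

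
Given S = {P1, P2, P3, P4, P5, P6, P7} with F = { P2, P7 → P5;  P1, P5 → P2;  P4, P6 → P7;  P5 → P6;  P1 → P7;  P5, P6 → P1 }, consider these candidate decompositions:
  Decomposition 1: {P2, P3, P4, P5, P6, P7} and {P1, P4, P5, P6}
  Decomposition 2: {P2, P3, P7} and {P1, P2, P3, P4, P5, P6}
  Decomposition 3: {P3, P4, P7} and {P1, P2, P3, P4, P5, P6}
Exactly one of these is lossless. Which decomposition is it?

Decomposition 1

Decomposition 1: common = {P4, P5, P6}, closure = {P1, P2, P4, P5, P6, P7} → lossless.
Decomposition 2: common = {P2, P3}, closure = {P2, P3} → lossy.
Decomposition 3: common = {P3, P4}, closure = {P3, P4} → lossy.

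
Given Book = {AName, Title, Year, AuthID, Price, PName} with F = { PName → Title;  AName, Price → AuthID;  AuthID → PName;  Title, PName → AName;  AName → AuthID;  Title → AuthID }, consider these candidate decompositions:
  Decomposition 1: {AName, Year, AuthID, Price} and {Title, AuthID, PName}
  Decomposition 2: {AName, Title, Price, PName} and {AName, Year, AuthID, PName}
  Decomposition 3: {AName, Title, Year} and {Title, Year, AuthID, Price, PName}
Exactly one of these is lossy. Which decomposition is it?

Decomposition 1: common = {AuthID}, closure = {AName, Title, AuthID, PName} → lossless.
Decomposition 2: common = {AName, PName}, closure = {AName, Title, AuthID, PName} → lossy.
Decomposition 3: common = {Title, Year}, closure = {AName, Title, Year, AuthID, PName} → lossless.

Decomposition 2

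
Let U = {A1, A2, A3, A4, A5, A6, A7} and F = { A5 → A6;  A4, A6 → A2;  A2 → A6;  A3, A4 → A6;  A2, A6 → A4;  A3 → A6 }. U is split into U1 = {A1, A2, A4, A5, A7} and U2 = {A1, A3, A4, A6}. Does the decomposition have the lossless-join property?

Common attributes: U1 ∩ U2 = {A1, A4}.
No dependency enlarges {A1, A4}, so (A1, A4)⁺ = {A1, A4}.
The closure contains neither all of U1 = {A1, A2, A4, A5, A7} nor all of U2 = {A1, A3, A4, A6}, so the common attributes are not a superkey of either fragment. The join is lossy.

No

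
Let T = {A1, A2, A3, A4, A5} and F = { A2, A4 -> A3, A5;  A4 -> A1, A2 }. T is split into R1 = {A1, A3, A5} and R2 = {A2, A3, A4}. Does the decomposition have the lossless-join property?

No

Common attributes: R1 ∩ R2 = {A3}.
No dependency enlarges {A3}, so (A3)⁺ = {A3}.
The closure contains neither all of R1 = {A1, A3, A5} nor all of R2 = {A2, A3, A4}, so the common attributes are not a superkey of either fragment. The join is lossy.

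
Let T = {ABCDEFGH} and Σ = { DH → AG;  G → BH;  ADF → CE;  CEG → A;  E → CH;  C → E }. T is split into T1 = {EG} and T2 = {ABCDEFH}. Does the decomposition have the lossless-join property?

Common attributes: T1 ∩ T2 = {E}.
Closure of {E}: E → CH applies, adding CH. So (E)⁺ = {CEH}.
The closure contains neither all of T1 = {EG} nor all of T2 = {ABCDEFH}, so the common attributes are not a superkey of either fragment. The join is lossy.

No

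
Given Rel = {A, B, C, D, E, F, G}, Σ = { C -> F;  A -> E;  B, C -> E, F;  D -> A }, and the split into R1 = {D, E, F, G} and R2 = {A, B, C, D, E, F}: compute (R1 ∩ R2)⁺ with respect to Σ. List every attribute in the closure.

A, D, E, F

R1 ∩ R2 = {D, E, F}.
D → A applies, adding A
Closure: {A, D, E, F}.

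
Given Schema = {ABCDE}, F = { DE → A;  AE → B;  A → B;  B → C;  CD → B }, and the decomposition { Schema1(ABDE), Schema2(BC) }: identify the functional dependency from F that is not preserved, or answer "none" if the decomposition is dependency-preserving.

CD → B

Check CD → B: no single fragment contains all of {BCD}, and the restricted closure of {CD} across the fragments never reaches {B}.
DE → A is preserved.
AE → B is preserved.
A → B is preserved.
B → C is preserved.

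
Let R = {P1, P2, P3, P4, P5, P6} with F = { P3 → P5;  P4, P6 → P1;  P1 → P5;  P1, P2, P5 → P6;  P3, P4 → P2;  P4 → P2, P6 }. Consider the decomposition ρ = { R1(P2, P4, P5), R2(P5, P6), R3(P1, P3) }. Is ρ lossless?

No

Chase test. Columns are P1, P2, P3, P4, P5, P6; row i has aⱼ where attribute j ∈ Ri, else bᵢⱼ.
Initial tableau (one row per fragment):
  row 1: b11 a2 b13 a4 a5 b16
  row 2: b21 b22 b23 b24 a5 a6
  row 3: a1 b32 a3 b34 b35 b36
No row becomes fully distinguished — the join is lossy.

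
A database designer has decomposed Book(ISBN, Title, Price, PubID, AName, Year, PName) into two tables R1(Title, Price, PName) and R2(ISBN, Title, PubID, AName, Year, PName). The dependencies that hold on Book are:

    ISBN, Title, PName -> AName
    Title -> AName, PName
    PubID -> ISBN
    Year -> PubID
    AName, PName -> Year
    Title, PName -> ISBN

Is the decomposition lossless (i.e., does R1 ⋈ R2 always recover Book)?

Yes

Common attributes: R1 ∩ R2 = {Title, PName}.
Closure of {Title, PName}: Title → AName, PName applies, adding AName; AName, PName → Year applies, adding Year; Title, PName → ISBN applies, adding ISBN; Year → PubID applies, adding PubID. So (Title, PName)⁺ = {ISBN, Title, PubID, AName, Year, PName}.
This closure contains every attribute of R2, so R1 ∩ R2 → R2. The join is lossless.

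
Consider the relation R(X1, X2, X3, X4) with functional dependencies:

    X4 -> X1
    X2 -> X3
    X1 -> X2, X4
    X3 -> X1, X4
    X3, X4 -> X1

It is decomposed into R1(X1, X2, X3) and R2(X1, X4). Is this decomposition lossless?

Common attributes: R1 ∩ R2 = {X1}.
Closure of {X1}: X1 → X2, X4 applies, adding X2, X4; X2 → X3 applies, adding X3. So (X1)⁺ = {X1, X2, X3, X4}.
This closure contains every attribute of R1, so R1 ∩ R2 → R1. The join is lossless.

Yes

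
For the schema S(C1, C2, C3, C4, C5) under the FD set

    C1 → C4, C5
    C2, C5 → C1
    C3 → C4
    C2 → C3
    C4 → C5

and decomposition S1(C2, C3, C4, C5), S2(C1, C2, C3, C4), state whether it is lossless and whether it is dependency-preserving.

lossless and dependency-preserving

Lossless test: (C2, C3, C4)⁺ = {C1, C2, C3, C4, C5}, which contains all of one fragment — lossless.
Dependency preservation: C1 → C4, C5; C2, C5 → C1 are not contained in any single fragment, but the restricted closure of each left-hand side across the fragments still reaches the right-hand side; the remaining FDs each lie inside some fragment. All dependencies are preserved.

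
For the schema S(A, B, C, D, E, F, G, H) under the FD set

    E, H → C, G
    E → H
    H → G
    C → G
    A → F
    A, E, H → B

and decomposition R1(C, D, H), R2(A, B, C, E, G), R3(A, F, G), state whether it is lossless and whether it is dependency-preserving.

Lossless test (chase): Rows 1 and 2 agree on C; apply C→G and equate their G entries. Rows 2 and 3 agree on A; apply A→F and equate their F entries. No row becomes fully distinguished — the join is lossy.
Dependency preservation: the restricted closure of {E} across the fragments never reaches {H}, so E → H cannot be enforced without a join — not preserved.

lossy and not dependency-preserving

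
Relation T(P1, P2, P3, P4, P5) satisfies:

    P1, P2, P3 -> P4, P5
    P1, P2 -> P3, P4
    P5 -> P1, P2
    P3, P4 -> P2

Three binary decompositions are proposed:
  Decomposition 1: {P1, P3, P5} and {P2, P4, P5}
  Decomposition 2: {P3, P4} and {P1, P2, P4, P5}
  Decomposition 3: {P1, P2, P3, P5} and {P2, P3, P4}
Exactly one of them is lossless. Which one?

Decomposition 1: common = {P5}, closure = {P1, P2, P3, P4, P5} → lossless.
Decomposition 2: common = {P4}, closure = {P4} → lossy.
Decomposition 3: common = {P2, P3}, closure = {P2, P3} → lossy.

Decomposition 1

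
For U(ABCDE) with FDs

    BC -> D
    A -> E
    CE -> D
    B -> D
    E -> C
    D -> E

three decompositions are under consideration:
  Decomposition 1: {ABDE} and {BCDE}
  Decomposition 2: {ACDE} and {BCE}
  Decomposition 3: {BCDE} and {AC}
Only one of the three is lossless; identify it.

Decomposition 1

Decomposition 1: common = {BDE}, closure = {BCDE} → lossless.
Decomposition 2: common = {CE}, closure = {CDE} → lossy.
Decomposition 3: common = {C}, closure = {C} → lossy.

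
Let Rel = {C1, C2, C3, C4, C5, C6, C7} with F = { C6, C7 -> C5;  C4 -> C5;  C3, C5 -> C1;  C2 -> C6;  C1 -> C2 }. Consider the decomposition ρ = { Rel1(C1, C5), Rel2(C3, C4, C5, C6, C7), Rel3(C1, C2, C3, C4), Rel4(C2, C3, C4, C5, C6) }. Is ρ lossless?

Yes

Chase test. Columns are C1, C2, C3, C4, C5, C6, C7; row i has aⱼ where attribute j ∈ Reli, else bᵢⱼ.
Initial tableau (one row per fragment):
  row 1: a1 b12 b13 b14 a5 b16 b17
  row 2: b21 b22 a3 a4 a5 a6 a7
  row 3: a1 a2 a3 a4 b35 b36 b37
  row 4: b41 a2 a3 a4 a5 a6 b47
Rows 2 and 3 agree on C4; apply C4→C5 and equate their C5 entries.
Rows 2 and 3 agree on C3, C5; apply C3, C5→C1 and equate their C1 entries.
Rows 2 and 4 agree on C3, C5; apply C3, C5→C1 and equate their C1 entries.
Rows 3 and 4 agree on C2; apply C2→C6 and equate their C6 entries.
Rows 1 and 2 agree on C1; apply C1→C2 and equate their C2 entries.
Rows 1 and 3 agree on C1; apply C1→C2 and equate their C2 entries.
Rows 1 and 2 agree on C2; apply C2→C6 and equate their C6 entries.
Row 2 is now all distinguished symbols — the join is lossless.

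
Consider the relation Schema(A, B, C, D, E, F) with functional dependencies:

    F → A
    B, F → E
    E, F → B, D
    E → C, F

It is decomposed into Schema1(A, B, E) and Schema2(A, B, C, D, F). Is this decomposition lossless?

No

Common attributes: Schema1 ∩ Schema2 = {A, B}.
No dependency enlarges {A, B}, so (A, B)⁺ = {A, B}.
The closure contains neither all of Schema1 = {A, B, E} nor all of Schema2 = {A, B, C, D, F}, so the common attributes are not a superkey of either fragment. The join is lossy.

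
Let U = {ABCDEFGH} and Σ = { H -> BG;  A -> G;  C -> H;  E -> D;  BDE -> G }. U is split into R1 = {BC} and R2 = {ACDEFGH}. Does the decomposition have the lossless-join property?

Common attributes: R1 ∩ R2 = {C}.
Closure of {C}: C → H applies, adding H; H → BG applies, adding BG. So (C)⁺ = {BCGH}.
This closure contains every attribute of R1, so R1 ∩ R2 → R1. The join is lossless.

Yes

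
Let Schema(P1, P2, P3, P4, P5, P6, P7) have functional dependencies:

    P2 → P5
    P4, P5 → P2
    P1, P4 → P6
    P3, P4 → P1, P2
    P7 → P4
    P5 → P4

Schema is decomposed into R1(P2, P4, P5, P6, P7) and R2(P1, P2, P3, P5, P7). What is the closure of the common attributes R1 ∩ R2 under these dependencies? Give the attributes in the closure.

P2, P4, P5, P7

R1 ∩ R2 = {P2, P5, P7}.
P7 → P4 applies, adding P4
Closure: {P2, P4, P5, P7}.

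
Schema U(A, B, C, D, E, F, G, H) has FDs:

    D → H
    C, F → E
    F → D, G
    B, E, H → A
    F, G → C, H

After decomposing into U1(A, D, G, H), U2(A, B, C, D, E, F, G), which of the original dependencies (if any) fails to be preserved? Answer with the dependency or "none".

B, E, H → A

Check B, E, H → A: no single fragment contains all of {A, B, E, H}, and the restricted closure of {B, E, H} across the fragments never reaches {A}.
D → H is preserved.
C, F → E is preserved.
F → D, G is preserved.
F, G → C, H is preserved.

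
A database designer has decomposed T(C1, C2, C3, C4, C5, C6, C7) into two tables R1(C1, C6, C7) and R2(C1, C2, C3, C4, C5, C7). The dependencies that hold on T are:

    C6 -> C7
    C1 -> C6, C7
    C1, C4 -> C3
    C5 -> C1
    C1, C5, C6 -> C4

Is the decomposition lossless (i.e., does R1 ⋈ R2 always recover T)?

Common attributes: R1 ∩ R2 = {C1, C7}.
Closure of {C1, C7}: C1 → C6, C7 applies, adding C6. So (C1, C7)⁺ = {C1, C6, C7}.
This closure contains every attribute of R1, so R1 ∩ R2 → R1. The join is lossless.

Yes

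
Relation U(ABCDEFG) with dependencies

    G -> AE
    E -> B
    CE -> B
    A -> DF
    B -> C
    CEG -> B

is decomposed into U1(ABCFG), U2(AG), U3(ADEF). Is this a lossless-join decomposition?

No

Chase test. Columns are ABCDEFG; row i has aⱼ where attribute j ∈ Ui, else bᵢⱼ.
Initial tableau (one row per fragment):
  row 1: a1 a2 a3 b14 b15 a6 a7
  row 2: a1 b22 b23 b24 b25 b26 a7
  row 3: a1 b32 b33 a4 a5 a6 b37
Rows 1 and 2 agree on G; apply G→AE and equate their AE entries.
Rows 1 and 2 agree on E; apply E→B and equate their B entries.
Rows 1 and 2 agree on A; apply A→DF and equate their DF entries.
Rows 1 and 3 agree on A; apply A→DF and equate their DF entries.
Rows 1 and 2 agree on B; apply B→C and equate their C entries.
No row becomes fully distinguished — the join is lossy.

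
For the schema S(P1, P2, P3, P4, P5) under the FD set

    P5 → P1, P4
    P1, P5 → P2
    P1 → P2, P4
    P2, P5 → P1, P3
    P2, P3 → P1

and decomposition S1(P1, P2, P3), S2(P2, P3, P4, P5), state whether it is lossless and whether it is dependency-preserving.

lossless but not dependency-preserving

Lossless test: (P2, P3)⁺ = {P1, P2, P3, P4}, which contains all of one fragment — lossless.
Dependency preservation: the restricted closure of {P1} across the fragments never reaches {P2, P4}, so P1 → P2, P4 cannot be enforced without a join — not preserved.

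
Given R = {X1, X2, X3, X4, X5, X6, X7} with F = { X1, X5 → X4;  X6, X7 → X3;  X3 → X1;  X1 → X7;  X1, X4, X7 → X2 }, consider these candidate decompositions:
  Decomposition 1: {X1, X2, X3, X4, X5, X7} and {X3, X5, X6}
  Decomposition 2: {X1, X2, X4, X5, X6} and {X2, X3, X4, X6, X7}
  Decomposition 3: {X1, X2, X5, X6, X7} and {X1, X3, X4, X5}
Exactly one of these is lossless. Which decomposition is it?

Decomposition 1: common = {X3, X5}, closure = {X1, X2, X3, X4, X5, X7} → lossless.
Decomposition 2: common = {X2, X4, X6}, closure = {X2, X4, X6} → lossy.
Decomposition 3: common = {X1, X5}, closure = {X1, X2, X4, X5, X7} → lossy.

Decomposition 1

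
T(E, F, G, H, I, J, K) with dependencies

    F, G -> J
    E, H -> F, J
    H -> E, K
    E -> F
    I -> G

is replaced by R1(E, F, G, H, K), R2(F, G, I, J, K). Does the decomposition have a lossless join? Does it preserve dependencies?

Lossless test: (F, G, K)⁺ = {F, G, J, K}, which is a superkey of neither fragment — lossy.
Dependency preservation: the restricted closure of {E, H} across the fragments never reaches {F, J}, so E, H → F, J cannot be enforced without a join — not preserved.

lossy and not dependency-preserving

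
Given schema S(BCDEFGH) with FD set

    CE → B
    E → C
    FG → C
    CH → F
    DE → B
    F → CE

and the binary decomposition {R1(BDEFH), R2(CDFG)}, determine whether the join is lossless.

Common attributes: R1 ∩ R2 = {DF}.
Closure of {DF}: F → CE applies, adding CE; CE → B applies, adding B. So (DF)⁺ = {BCDEF}.
The closure contains neither all of R1 = {BDEFH} nor all of R2 = {CDFG}, so the common attributes are not a superkey of either fragment. The join is lossy.

No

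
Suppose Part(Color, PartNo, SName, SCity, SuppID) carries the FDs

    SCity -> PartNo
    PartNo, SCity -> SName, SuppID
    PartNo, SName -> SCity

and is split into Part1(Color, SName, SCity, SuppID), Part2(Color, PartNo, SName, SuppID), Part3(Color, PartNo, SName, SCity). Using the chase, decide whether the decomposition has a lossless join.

Yes

Chase test. Columns are Color, PartNo, SName, SCity, SuppID; row i has aⱼ where attribute j ∈ Parti, else bᵢⱼ.
Initial tableau (one row per fragment):
  row 1: a1 b12 a3 a4 a5
  row 2: a1 a2 a3 b24 a5
  row 3: a1 a2 a3 a4 b35
Rows 1 and 3 agree on SCity; apply SCity→PartNo and equate their PartNo entries.
Rows 1 and 3 agree on PartNo, SCity; apply PartNo, SCity→SName, SuppID and equate their SName, SuppID entries.
Rows 1 and 2 agree on PartNo, SName; apply PartNo, SName→SCity and equate their SCity entries.
Row 1 is now all distinguished symbols — the join is lossless.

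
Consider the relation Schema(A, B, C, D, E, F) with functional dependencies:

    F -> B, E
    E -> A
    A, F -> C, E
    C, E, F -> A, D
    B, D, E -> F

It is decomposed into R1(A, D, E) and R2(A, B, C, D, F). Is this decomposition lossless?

No

Common attributes: R1 ∩ R2 = {A, D}.
No dependency enlarges {A, D}, so (A, D)⁺ = {A, D}.
The closure contains neither all of R1 = {A, D, E} nor all of R2 = {A, B, C, D, F}, so the common attributes are not a superkey of either fragment. The join is lossy.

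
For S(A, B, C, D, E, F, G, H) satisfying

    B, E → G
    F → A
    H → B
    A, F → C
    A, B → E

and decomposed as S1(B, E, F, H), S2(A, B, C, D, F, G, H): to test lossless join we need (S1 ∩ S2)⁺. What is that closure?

S1 ∩ S2 = {B, F, H}.
F → A applies, adding A
A, F → C applies, adding C
A, B → E applies, adding E
B, E → G applies, adding G
Closure: {A, B, C, E, F, G, H}.

A, B, C, E, F, G, H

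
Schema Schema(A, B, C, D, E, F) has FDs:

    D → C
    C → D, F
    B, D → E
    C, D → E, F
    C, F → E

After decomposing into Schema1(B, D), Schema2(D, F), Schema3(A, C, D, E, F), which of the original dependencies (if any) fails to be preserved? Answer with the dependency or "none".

D → C lies within Schema3.
C → D, F lies within Schema3.
B, D → E: restricted closure across fragments reaches E.
C, D → E, F lies within Schema3.
C, F → E lies within Schema3.
Every dependency is enforceable on the fragments, so the decomposition is dependency-preserving.

none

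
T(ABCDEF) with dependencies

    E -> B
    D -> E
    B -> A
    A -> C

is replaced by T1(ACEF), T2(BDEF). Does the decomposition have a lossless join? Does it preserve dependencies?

lossless but not dependency-preserving

Lossless test: (EF)⁺ = {ABCEF}, which contains all of one fragment — lossless.
Dependency preservation: the restricted closure of {B} across the fragments never reaches {A}, so B → A cannot be enforced without a join — not preserved.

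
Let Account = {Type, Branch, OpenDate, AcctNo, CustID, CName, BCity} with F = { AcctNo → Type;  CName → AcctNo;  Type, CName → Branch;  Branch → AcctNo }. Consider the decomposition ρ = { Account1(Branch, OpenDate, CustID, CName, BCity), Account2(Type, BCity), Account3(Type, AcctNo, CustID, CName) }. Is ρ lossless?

Chase test. Columns are Type, Branch, OpenDate, AcctNo, CustID, CName, BCity; row i has aⱼ where attribute j ∈ Accounti, else bᵢⱼ.
Initial tableau (one row per fragment):
  row 1: b11 a2 a3 b14 a5 a6 a7
  row 2: a1 b22 b23 b24 b25 b26 a7
  row 3: a1 b32 b33 a4 a5 a6 b37
Rows 1 and 3 agree on CName; apply CName→AcctNo and equate their AcctNo entries.
Rows 1 and 3 agree on AcctNo; apply AcctNo→Type and equate their Type entries.
Rows 1 and 3 agree on Type, CName; apply Type, CName→Branch and equate their Branch entries.
Row 1 is now all distinguished symbols — the join is lossless.

Yes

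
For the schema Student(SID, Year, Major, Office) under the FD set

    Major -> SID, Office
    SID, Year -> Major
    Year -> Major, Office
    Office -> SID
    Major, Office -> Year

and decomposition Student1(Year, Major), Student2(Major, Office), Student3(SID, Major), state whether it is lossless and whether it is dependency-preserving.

Lossless test (chase): Rows 1 and 2 agree on Major; apply Major→SID, Office and equate their SID, Office entries. Rows 1 and 3 agree on Major; apply Major→SID, Office and equate their SID, Office entries. Rows 1 and 2 agree on Major, Office; apply Major, Office→Year and equate their Year entries. Rows 1 and 3 agree on Major, Office; apply Major, Office→Year and equate their Year entries. Row 1 is now all distinguished symbols — the join is lossless.
Dependency preservation: the restricted closure of {Office} across the fragments never reaches {SID}, so Office → SID cannot be enforced without a join — not preserved.

lossless but not dependency-preserving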